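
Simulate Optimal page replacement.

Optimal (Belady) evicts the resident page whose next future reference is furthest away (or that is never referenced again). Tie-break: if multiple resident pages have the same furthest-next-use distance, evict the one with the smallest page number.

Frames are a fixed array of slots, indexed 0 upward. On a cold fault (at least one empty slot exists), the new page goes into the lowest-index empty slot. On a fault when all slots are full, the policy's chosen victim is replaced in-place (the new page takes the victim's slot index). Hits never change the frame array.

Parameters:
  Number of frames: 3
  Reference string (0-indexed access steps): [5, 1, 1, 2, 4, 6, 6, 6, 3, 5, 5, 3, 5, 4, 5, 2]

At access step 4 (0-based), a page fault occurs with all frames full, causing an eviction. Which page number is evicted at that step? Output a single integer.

Answer: 1

Derivation:
Step 0: ref 5 -> FAULT, frames=[5,-,-]
Step 1: ref 1 -> FAULT, frames=[5,1,-]
Step 2: ref 1 -> HIT, frames=[5,1,-]
Step 3: ref 2 -> FAULT, frames=[5,1,2]
Step 4: ref 4 -> FAULT, evict 1, frames=[5,4,2]
At step 4: evicted page 1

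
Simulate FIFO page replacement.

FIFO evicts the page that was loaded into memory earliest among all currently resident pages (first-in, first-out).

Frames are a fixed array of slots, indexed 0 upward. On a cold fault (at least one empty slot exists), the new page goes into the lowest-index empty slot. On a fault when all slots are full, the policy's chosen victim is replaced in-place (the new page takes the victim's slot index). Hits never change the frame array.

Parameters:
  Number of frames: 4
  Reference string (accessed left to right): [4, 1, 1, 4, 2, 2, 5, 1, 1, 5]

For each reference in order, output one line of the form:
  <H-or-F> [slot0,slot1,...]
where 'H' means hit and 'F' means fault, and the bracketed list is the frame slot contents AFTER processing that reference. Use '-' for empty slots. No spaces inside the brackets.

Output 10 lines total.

F [4,-,-,-]
F [4,1,-,-]
H [4,1,-,-]
H [4,1,-,-]
F [4,1,2,-]
H [4,1,2,-]
F [4,1,2,5]
H [4,1,2,5]
H [4,1,2,5]
H [4,1,2,5]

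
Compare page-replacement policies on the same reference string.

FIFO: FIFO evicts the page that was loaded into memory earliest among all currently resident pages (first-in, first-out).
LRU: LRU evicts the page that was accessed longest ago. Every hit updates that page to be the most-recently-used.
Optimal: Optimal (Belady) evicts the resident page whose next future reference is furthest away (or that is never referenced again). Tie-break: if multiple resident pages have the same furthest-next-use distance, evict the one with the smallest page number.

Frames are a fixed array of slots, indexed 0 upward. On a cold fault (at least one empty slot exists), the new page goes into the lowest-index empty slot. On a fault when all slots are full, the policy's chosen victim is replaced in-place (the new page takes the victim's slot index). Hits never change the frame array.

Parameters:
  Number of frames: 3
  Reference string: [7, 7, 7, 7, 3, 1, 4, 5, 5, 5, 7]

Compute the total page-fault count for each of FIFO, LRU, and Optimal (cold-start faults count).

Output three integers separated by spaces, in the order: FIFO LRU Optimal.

--- FIFO ---
  step 0: ref 7 -> FAULT, frames=[7,-,-] (faults so far: 1)
  step 1: ref 7 -> HIT, frames=[7,-,-] (faults so far: 1)
  step 2: ref 7 -> HIT, frames=[7,-,-] (faults so far: 1)
  step 3: ref 7 -> HIT, frames=[7,-,-] (faults so far: 1)
  step 4: ref 3 -> FAULT, frames=[7,3,-] (faults so far: 2)
  step 5: ref 1 -> FAULT, frames=[7,3,1] (faults so far: 3)
  step 6: ref 4 -> FAULT, evict 7, frames=[4,3,1] (faults so far: 4)
  step 7: ref 5 -> FAULT, evict 3, frames=[4,5,1] (faults so far: 5)
  step 8: ref 5 -> HIT, frames=[4,5,1] (faults so far: 5)
  step 9: ref 5 -> HIT, frames=[4,5,1] (faults so far: 5)
  step 10: ref 7 -> FAULT, evict 1, frames=[4,5,7] (faults so far: 6)
  FIFO total faults: 6
--- LRU ---
  step 0: ref 7 -> FAULT, frames=[7,-,-] (faults so far: 1)
  step 1: ref 7 -> HIT, frames=[7,-,-] (faults so far: 1)
  step 2: ref 7 -> HIT, frames=[7,-,-] (faults so far: 1)
  step 3: ref 7 -> HIT, frames=[7,-,-] (faults so far: 1)
  step 4: ref 3 -> FAULT, frames=[7,3,-] (faults so far: 2)
  step 5: ref 1 -> FAULT, frames=[7,3,1] (faults so far: 3)
  step 6: ref 4 -> FAULT, evict 7, frames=[4,3,1] (faults so far: 4)
  step 7: ref 5 -> FAULT, evict 3, frames=[4,5,1] (faults so far: 5)
  step 8: ref 5 -> HIT, frames=[4,5,1] (faults so far: 5)
  step 9: ref 5 -> HIT, frames=[4,5,1] (faults so far: 5)
  step 10: ref 7 -> FAULT, evict 1, frames=[4,5,7] (faults so far: 6)
  LRU total faults: 6
--- Optimal ---
  step 0: ref 7 -> FAULT, frames=[7,-,-] (faults so far: 1)
  step 1: ref 7 -> HIT, frames=[7,-,-] (faults so far: 1)
  step 2: ref 7 -> HIT, frames=[7,-,-] (faults so far: 1)
  step 3: ref 7 -> HIT, frames=[7,-,-] (faults so far: 1)
  step 4: ref 3 -> FAULT, frames=[7,3,-] (faults so far: 2)
  step 5: ref 1 -> FAULT, frames=[7,3,1] (faults so far: 3)
  step 6: ref 4 -> FAULT, evict 1, frames=[7,3,4] (faults so far: 4)
  step 7: ref 5 -> FAULT, evict 3, frames=[7,5,4] (faults so far: 5)
  step 8: ref 5 -> HIT, frames=[7,5,4] (faults so far: 5)
  step 9: ref 5 -> HIT, frames=[7,5,4] (faults so far: 5)
  step 10: ref 7 -> HIT, frames=[7,5,4] (faults so far: 5)
  Optimal total faults: 5

Answer: 6 6 5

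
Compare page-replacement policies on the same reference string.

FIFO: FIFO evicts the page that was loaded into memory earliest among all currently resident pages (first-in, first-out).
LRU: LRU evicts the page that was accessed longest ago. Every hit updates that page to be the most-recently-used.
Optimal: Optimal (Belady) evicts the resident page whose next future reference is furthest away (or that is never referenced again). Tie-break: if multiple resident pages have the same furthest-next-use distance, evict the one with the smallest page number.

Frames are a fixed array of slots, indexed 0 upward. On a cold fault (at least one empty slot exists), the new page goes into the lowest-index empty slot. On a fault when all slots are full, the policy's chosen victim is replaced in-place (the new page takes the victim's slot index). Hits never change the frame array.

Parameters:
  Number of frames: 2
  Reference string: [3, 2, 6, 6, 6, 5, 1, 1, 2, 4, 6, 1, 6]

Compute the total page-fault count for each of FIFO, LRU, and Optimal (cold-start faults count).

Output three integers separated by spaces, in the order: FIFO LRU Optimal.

Answer: 9 9 7

Derivation:
--- FIFO ---
  step 0: ref 3 -> FAULT, frames=[3,-] (faults so far: 1)
  step 1: ref 2 -> FAULT, frames=[3,2] (faults so far: 2)
  step 2: ref 6 -> FAULT, evict 3, frames=[6,2] (faults so far: 3)
  step 3: ref 6 -> HIT, frames=[6,2] (faults so far: 3)
  step 4: ref 6 -> HIT, frames=[6,2] (faults so far: 3)
  step 5: ref 5 -> FAULT, evict 2, frames=[6,5] (faults so far: 4)
  step 6: ref 1 -> FAULT, evict 6, frames=[1,5] (faults so far: 5)
  step 7: ref 1 -> HIT, frames=[1,5] (faults so far: 5)
  step 8: ref 2 -> FAULT, evict 5, frames=[1,2] (faults so far: 6)
  step 9: ref 4 -> FAULT, evict 1, frames=[4,2] (faults so far: 7)
  step 10: ref 6 -> FAULT, evict 2, frames=[4,6] (faults so far: 8)
  step 11: ref 1 -> FAULT, evict 4, frames=[1,6] (faults so far: 9)
  step 12: ref 6 -> HIT, frames=[1,6] (faults so far: 9)
  FIFO total faults: 9
--- LRU ---
  step 0: ref 3 -> FAULT, frames=[3,-] (faults so far: 1)
  step 1: ref 2 -> FAULT, frames=[3,2] (faults so far: 2)
  step 2: ref 6 -> FAULT, evict 3, frames=[6,2] (faults so far: 3)
  step 3: ref 6 -> HIT, frames=[6,2] (faults so far: 3)
  step 4: ref 6 -> HIT, frames=[6,2] (faults so far: 3)
  step 5: ref 5 -> FAULT, evict 2, frames=[6,5] (faults so far: 4)
  step 6: ref 1 -> FAULT, evict 6, frames=[1,5] (faults so far: 5)
  step 7: ref 1 -> HIT, frames=[1,5] (faults so far: 5)
  step 8: ref 2 -> FAULT, evict 5, frames=[1,2] (faults so far: 6)
  step 9: ref 4 -> FAULT, evict 1, frames=[4,2] (faults so far: 7)
  step 10: ref 6 -> FAULT, evict 2, frames=[4,6] (faults so far: 8)
  step 11: ref 1 -> FAULT, evict 4, frames=[1,6] (faults so far: 9)
  step 12: ref 6 -> HIT, frames=[1,6] (faults so far: 9)
  LRU total faults: 9
--- Optimal ---
  step 0: ref 3 -> FAULT, frames=[3,-] (faults so far: 1)
  step 1: ref 2 -> FAULT, frames=[3,2] (faults so far: 2)
  step 2: ref 6 -> FAULT, evict 3, frames=[6,2] (faults so far: 3)
  step 3: ref 6 -> HIT, frames=[6,2] (faults so far: 3)
  step 4: ref 6 -> HIT, frames=[6,2] (faults so far: 3)
  step 5: ref 5 -> FAULT, evict 6, frames=[5,2] (faults so far: 4)
  step 6: ref 1 -> FAULT, evict 5, frames=[1,2] (faults so far: 5)
  step 7: ref 1 -> HIT, frames=[1,2] (faults so far: 5)
  step 8: ref 2 -> HIT, frames=[1,2] (faults so far: 5)
  step 9: ref 4 -> FAULT, evict 2, frames=[1,4] (faults so far: 6)
  step 10: ref 6 -> FAULT, evict 4, frames=[1,6] (faults so far: 7)
  step 11: ref 1 -> HIT, frames=[1,6] (faults so far: 7)
  step 12: ref 6 -> HIT, frames=[1,6] (faults so far: 7)
  Optimal total faults: 7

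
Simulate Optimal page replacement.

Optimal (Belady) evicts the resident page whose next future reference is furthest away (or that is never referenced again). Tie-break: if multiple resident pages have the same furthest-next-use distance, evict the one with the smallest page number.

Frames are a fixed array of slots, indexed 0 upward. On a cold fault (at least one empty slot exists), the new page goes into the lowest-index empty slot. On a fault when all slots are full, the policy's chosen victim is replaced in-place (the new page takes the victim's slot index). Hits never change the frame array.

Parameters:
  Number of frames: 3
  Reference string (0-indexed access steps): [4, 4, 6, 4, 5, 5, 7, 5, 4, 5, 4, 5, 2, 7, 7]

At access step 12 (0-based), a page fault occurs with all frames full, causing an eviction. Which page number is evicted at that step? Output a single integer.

Answer: 4

Derivation:
Step 0: ref 4 -> FAULT, frames=[4,-,-]
Step 1: ref 4 -> HIT, frames=[4,-,-]
Step 2: ref 6 -> FAULT, frames=[4,6,-]
Step 3: ref 4 -> HIT, frames=[4,6,-]
Step 4: ref 5 -> FAULT, frames=[4,6,5]
Step 5: ref 5 -> HIT, frames=[4,6,5]
Step 6: ref 7 -> FAULT, evict 6, frames=[4,7,5]
Step 7: ref 5 -> HIT, frames=[4,7,5]
Step 8: ref 4 -> HIT, frames=[4,7,5]
Step 9: ref 5 -> HIT, frames=[4,7,5]
Step 10: ref 4 -> HIT, frames=[4,7,5]
Step 11: ref 5 -> HIT, frames=[4,7,5]
Step 12: ref 2 -> FAULT, evict 4, frames=[2,7,5]
At step 12: evicted page 4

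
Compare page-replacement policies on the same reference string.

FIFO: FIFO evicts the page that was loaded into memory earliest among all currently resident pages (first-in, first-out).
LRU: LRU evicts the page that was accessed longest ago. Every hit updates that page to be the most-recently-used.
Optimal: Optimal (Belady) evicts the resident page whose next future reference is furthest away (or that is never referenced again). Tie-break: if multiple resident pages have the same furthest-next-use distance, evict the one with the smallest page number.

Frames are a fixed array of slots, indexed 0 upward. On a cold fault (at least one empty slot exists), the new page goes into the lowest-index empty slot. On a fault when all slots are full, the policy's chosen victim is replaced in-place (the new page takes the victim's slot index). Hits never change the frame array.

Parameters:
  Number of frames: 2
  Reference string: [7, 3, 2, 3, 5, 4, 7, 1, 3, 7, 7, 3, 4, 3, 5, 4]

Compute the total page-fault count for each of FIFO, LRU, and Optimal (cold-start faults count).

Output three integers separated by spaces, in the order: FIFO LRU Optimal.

Answer: 13 12 10

Derivation:
--- FIFO ---
  step 0: ref 7 -> FAULT, frames=[7,-] (faults so far: 1)
  step 1: ref 3 -> FAULT, frames=[7,3] (faults so far: 2)
  step 2: ref 2 -> FAULT, evict 7, frames=[2,3] (faults so far: 3)
  step 3: ref 3 -> HIT, frames=[2,3] (faults so far: 3)
  step 4: ref 5 -> FAULT, evict 3, frames=[2,5] (faults so far: 4)
  step 5: ref 4 -> FAULT, evict 2, frames=[4,5] (faults so far: 5)
  step 6: ref 7 -> FAULT, evict 5, frames=[4,7] (faults so far: 6)
  step 7: ref 1 -> FAULT, evict 4, frames=[1,7] (faults so far: 7)
  step 8: ref 3 -> FAULT, evict 7, frames=[1,3] (faults so far: 8)
  step 9: ref 7 -> FAULT, evict 1, frames=[7,3] (faults so far: 9)
  step 10: ref 7 -> HIT, frames=[7,3] (faults so far: 9)
  step 11: ref 3 -> HIT, frames=[7,3] (faults so far: 9)
  step 12: ref 4 -> FAULT, evict 3, frames=[7,4] (faults so far: 10)
  step 13: ref 3 -> FAULT, evict 7, frames=[3,4] (faults so far: 11)
  step 14: ref 5 -> FAULT, evict 4, frames=[3,5] (faults so far: 12)
  step 15: ref 4 -> FAULT, evict 3, frames=[4,5] (faults so far: 13)
  FIFO total faults: 13
--- LRU ---
  step 0: ref 7 -> FAULT, frames=[7,-] (faults so far: 1)
  step 1: ref 3 -> FAULT, frames=[7,3] (faults so far: 2)
  step 2: ref 2 -> FAULT, evict 7, frames=[2,3] (faults so far: 3)
  step 3: ref 3 -> HIT, frames=[2,3] (faults so far: 3)
  step 4: ref 5 -> FAULT, evict 2, frames=[5,3] (faults so far: 4)
  step 5: ref 4 -> FAULT, evict 3, frames=[5,4] (faults so far: 5)
  step 6: ref 7 -> FAULT, evict 5, frames=[7,4] (faults so far: 6)
  step 7: ref 1 -> FAULT, evict 4, frames=[7,1] (faults so far: 7)
  step 8: ref 3 -> FAULT, evict 7, frames=[3,1] (faults so far: 8)
  step 9: ref 7 -> FAULT, evict 1, frames=[3,7] (faults so far: 9)
  step 10: ref 7 -> HIT, frames=[3,7] (faults so far: 9)
  step 11: ref 3 -> HIT, frames=[3,7] (faults so far: 9)
  step 12: ref 4 -> FAULT, evict 7, frames=[3,4] (faults so far: 10)
  step 13: ref 3 -> HIT, frames=[3,4] (faults so far: 10)
  step 14: ref 5 -> FAULT, evict 4, frames=[3,5] (faults so far: 11)
  step 15: ref 4 -> FAULT, evict 3, frames=[4,5] (faults so far: 12)
  LRU total faults: 12
--- Optimal ---
  step 0: ref 7 -> FAULT, frames=[7,-] (faults so far: 1)
  step 1: ref 3 -> FAULT, frames=[7,3] (faults so far: 2)
  step 2: ref 2 -> FAULT, evict 7, frames=[2,3] (faults so far: 3)
  step 3: ref 3 -> HIT, frames=[2,3] (faults so far: 3)
  step 4: ref 5 -> FAULT, evict 2, frames=[5,3] (faults so far: 4)
  step 5: ref 4 -> FAULT, evict 5, frames=[4,3] (faults so far: 5)
  step 6: ref 7 -> FAULT, evict 4, frames=[7,3] (faults so far: 6)
  step 7: ref 1 -> FAULT, evict 7, frames=[1,3] (faults so far: 7)
  step 8: ref 3 -> HIT, frames=[1,3] (faults so far: 7)
  step 9: ref 7 -> FAULT, evict 1, frames=[7,3] (faults so far: 8)
  step 10: ref 7 -> HIT, frames=[7,3] (faults so far: 8)
  step 11: ref 3 -> HIT, frames=[7,3] (faults so far: 8)
  step 12: ref 4 -> FAULT, evict 7, frames=[4,3] (faults so far: 9)
  step 13: ref 3 -> HIT, frames=[4,3] (faults so far: 9)
  step 14: ref 5 -> FAULT, evict 3, frames=[4,5] (faults so far: 10)
  step 15: ref 4 -> HIT, frames=[4,5] (faults so far: 10)
  Optimal total faults: 10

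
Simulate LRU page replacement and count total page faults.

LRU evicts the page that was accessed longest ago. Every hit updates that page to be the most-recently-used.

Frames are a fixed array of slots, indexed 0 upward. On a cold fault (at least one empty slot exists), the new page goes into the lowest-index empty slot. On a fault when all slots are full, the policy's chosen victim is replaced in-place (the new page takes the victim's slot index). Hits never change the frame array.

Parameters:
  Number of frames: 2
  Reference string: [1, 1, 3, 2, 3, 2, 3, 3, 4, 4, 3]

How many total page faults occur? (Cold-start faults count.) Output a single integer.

Answer: 4

Derivation:
Step 0: ref 1 → FAULT, frames=[1,-]
Step 1: ref 1 → HIT, frames=[1,-]
Step 2: ref 3 → FAULT, frames=[1,3]
Step 3: ref 2 → FAULT (evict 1), frames=[2,3]
Step 4: ref 3 → HIT, frames=[2,3]
Step 5: ref 2 → HIT, frames=[2,3]
Step 6: ref 3 → HIT, frames=[2,3]
Step 7: ref 3 → HIT, frames=[2,3]
Step 8: ref 4 → FAULT (evict 2), frames=[4,3]
Step 9: ref 4 → HIT, frames=[4,3]
Step 10: ref 3 → HIT, frames=[4,3]
Total faults: 4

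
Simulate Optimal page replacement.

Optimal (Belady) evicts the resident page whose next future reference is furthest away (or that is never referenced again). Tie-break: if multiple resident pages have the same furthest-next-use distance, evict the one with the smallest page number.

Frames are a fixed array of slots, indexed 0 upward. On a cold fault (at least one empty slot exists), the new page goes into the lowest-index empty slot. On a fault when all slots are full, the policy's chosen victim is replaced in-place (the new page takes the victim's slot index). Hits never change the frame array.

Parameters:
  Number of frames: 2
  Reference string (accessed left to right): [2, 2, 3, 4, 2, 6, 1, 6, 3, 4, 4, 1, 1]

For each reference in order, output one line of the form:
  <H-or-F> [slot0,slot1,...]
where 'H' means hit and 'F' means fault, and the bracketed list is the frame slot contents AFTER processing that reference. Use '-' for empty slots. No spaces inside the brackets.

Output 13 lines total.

F [2,-]
H [2,-]
F [2,3]
F [2,4]
H [2,4]
F [6,4]
F [6,1]
H [6,1]
F [3,1]
F [4,1]
H [4,1]
H [4,1]
H [4,1]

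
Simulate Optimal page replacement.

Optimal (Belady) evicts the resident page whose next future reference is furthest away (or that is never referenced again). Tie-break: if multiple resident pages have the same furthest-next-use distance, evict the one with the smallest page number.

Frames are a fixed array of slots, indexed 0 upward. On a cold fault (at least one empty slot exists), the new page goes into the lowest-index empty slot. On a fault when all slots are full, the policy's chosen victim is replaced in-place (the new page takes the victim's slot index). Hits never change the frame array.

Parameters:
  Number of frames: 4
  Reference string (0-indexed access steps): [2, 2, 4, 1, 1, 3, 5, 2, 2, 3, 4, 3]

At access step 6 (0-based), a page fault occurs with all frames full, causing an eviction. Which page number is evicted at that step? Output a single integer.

Answer: 1

Derivation:
Step 0: ref 2 -> FAULT, frames=[2,-,-,-]
Step 1: ref 2 -> HIT, frames=[2,-,-,-]
Step 2: ref 4 -> FAULT, frames=[2,4,-,-]
Step 3: ref 1 -> FAULT, frames=[2,4,1,-]
Step 4: ref 1 -> HIT, frames=[2,4,1,-]
Step 5: ref 3 -> FAULT, frames=[2,4,1,3]
Step 6: ref 5 -> FAULT, evict 1, frames=[2,4,5,3]
At step 6: evicted page 1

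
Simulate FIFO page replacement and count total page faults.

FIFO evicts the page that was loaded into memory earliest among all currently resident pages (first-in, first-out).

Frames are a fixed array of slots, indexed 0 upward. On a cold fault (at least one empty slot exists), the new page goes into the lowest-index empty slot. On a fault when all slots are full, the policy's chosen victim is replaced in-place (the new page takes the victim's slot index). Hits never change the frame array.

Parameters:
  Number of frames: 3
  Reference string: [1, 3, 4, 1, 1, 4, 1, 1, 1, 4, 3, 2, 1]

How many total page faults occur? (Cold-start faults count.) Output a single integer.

Step 0: ref 1 → FAULT, frames=[1,-,-]
Step 1: ref 3 → FAULT, frames=[1,3,-]
Step 2: ref 4 → FAULT, frames=[1,3,4]
Step 3: ref 1 → HIT, frames=[1,3,4]
Step 4: ref 1 → HIT, frames=[1,3,4]
Step 5: ref 4 → HIT, frames=[1,3,4]
Step 6: ref 1 → HIT, frames=[1,3,4]
Step 7: ref 1 → HIT, frames=[1,3,4]
Step 8: ref 1 → HIT, frames=[1,3,4]
Step 9: ref 4 → HIT, frames=[1,3,4]
Step 10: ref 3 → HIT, frames=[1,3,4]
Step 11: ref 2 → FAULT (evict 1), frames=[2,3,4]
Step 12: ref 1 → FAULT (evict 3), frames=[2,1,4]
Total faults: 5

Answer: 5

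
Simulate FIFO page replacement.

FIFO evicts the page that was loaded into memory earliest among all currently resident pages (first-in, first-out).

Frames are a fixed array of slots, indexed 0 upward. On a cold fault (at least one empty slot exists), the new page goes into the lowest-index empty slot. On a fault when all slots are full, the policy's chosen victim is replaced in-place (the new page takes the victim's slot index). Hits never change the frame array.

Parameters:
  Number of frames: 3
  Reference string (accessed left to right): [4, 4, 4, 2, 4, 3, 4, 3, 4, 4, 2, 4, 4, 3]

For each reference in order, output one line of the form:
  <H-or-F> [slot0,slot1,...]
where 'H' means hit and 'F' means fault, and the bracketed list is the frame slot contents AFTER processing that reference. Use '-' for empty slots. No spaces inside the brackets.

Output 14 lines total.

F [4,-,-]
H [4,-,-]
H [4,-,-]
F [4,2,-]
H [4,2,-]
F [4,2,3]
H [4,2,3]
H [4,2,3]
H [4,2,3]
H [4,2,3]
H [4,2,3]
H [4,2,3]
H [4,2,3]
H [4,2,3]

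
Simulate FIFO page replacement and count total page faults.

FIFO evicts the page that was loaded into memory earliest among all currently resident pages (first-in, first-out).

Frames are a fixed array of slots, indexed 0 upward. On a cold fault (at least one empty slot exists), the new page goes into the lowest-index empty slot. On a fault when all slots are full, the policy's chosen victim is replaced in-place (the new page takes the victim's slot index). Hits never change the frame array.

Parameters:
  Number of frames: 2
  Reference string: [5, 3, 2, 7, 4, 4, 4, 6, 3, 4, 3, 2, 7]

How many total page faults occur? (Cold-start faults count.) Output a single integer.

Step 0: ref 5 → FAULT, frames=[5,-]
Step 1: ref 3 → FAULT, frames=[5,3]
Step 2: ref 2 → FAULT (evict 5), frames=[2,3]
Step 3: ref 7 → FAULT (evict 3), frames=[2,7]
Step 4: ref 4 → FAULT (evict 2), frames=[4,7]
Step 5: ref 4 → HIT, frames=[4,7]
Step 6: ref 4 → HIT, frames=[4,7]
Step 7: ref 6 → FAULT (evict 7), frames=[4,6]
Step 8: ref 3 → FAULT (evict 4), frames=[3,6]
Step 9: ref 4 → FAULT (evict 6), frames=[3,4]
Step 10: ref 3 → HIT, frames=[3,4]
Step 11: ref 2 → FAULT (evict 3), frames=[2,4]
Step 12: ref 7 → FAULT (evict 4), frames=[2,7]
Total faults: 10

Answer: 10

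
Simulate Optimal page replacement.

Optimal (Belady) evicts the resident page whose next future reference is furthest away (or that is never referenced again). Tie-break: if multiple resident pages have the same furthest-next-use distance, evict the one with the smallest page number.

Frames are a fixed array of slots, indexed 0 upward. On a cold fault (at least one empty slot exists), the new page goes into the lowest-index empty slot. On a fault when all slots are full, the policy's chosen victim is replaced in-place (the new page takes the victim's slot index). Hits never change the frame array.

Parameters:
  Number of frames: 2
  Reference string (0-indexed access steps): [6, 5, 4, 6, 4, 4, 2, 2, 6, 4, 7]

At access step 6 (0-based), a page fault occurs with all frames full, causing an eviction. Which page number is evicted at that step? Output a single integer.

Answer: 4

Derivation:
Step 0: ref 6 -> FAULT, frames=[6,-]
Step 1: ref 5 -> FAULT, frames=[6,5]
Step 2: ref 4 -> FAULT, evict 5, frames=[6,4]
Step 3: ref 6 -> HIT, frames=[6,4]
Step 4: ref 4 -> HIT, frames=[6,4]
Step 5: ref 4 -> HIT, frames=[6,4]
Step 6: ref 2 -> FAULT, evict 4, frames=[6,2]
At step 6: evicted page 4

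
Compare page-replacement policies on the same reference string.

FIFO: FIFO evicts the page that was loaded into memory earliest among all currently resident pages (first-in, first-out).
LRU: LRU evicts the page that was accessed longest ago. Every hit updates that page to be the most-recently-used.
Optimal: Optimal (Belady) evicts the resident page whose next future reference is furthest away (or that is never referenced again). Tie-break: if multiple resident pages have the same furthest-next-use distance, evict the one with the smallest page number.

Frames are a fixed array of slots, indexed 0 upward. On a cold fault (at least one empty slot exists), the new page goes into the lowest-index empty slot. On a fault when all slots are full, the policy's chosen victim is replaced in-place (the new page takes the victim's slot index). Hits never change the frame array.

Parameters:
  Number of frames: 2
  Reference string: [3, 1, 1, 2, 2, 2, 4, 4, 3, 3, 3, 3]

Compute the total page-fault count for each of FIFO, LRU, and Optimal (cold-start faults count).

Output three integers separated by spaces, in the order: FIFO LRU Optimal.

Answer: 5 5 4

Derivation:
--- FIFO ---
  step 0: ref 3 -> FAULT, frames=[3,-] (faults so far: 1)
  step 1: ref 1 -> FAULT, frames=[3,1] (faults so far: 2)
  step 2: ref 1 -> HIT, frames=[3,1] (faults so far: 2)
  step 3: ref 2 -> FAULT, evict 3, frames=[2,1] (faults so far: 3)
  step 4: ref 2 -> HIT, frames=[2,1] (faults so far: 3)
  step 5: ref 2 -> HIT, frames=[2,1] (faults so far: 3)
  step 6: ref 4 -> FAULT, evict 1, frames=[2,4] (faults so far: 4)
  step 7: ref 4 -> HIT, frames=[2,4] (faults so far: 4)
  step 8: ref 3 -> FAULT, evict 2, frames=[3,4] (faults so far: 5)
  step 9: ref 3 -> HIT, frames=[3,4] (faults so far: 5)
  step 10: ref 3 -> HIT, frames=[3,4] (faults so far: 5)
  step 11: ref 3 -> HIT, frames=[3,4] (faults so far: 5)
  FIFO total faults: 5
--- LRU ---
  step 0: ref 3 -> FAULT, frames=[3,-] (faults so far: 1)
  step 1: ref 1 -> FAULT, frames=[3,1] (faults so far: 2)
  step 2: ref 1 -> HIT, frames=[3,1] (faults so far: 2)
  step 3: ref 2 -> FAULT, evict 3, frames=[2,1] (faults so far: 3)
  step 4: ref 2 -> HIT, frames=[2,1] (faults so far: 3)
  step 5: ref 2 -> HIT, frames=[2,1] (faults so far: 3)
  step 6: ref 4 -> FAULT, evict 1, frames=[2,4] (faults so far: 4)
  step 7: ref 4 -> HIT, frames=[2,4] (faults so far: 4)
  step 8: ref 3 -> FAULT, evict 2, frames=[3,4] (faults so far: 5)
  step 9: ref 3 -> HIT, frames=[3,4] (faults so far: 5)
  step 10: ref 3 -> HIT, frames=[3,4] (faults so far: 5)
  step 11: ref 3 -> HIT, frames=[3,4] (faults so far: 5)
  LRU total faults: 5
--- Optimal ---
  step 0: ref 3 -> FAULT, frames=[3,-] (faults so far: 1)
  step 1: ref 1 -> FAULT, frames=[3,1] (faults so far: 2)
  step 2: ref 1 -> HIT, frames=[3,1] (faults so far: 2)
  step 3: ref 2 -> FAULT, evict 1, frames=[3,2] (faults so far: 3)
  step 4: ref 2 -> HIT, frames=[3,2] (faults so far: 3)
  step 5: ref 2 -> HIT, frames=[3,2] (faults so far: 3)
  step 6: ref 4 -> FAULT, evict 2, frames=[3,4] (faults so far: 4)
  step 7: ref 4 -> HIT, frames=[3,4] (faults so far: 4)
  step 8: ref 3 -> HIT, frames=[3,4] (faults so far: 4)
  step 9: ref 3 -> HIT, frames=[3,4] (faults so far: 4)
  step 10: ref 3 -> HIT, frames=[3,4] (faults so far: 4)
  step 11: ref 3 -> HIT, frames=[3,4] (faults so far: 4)
  Optimal total faults: 4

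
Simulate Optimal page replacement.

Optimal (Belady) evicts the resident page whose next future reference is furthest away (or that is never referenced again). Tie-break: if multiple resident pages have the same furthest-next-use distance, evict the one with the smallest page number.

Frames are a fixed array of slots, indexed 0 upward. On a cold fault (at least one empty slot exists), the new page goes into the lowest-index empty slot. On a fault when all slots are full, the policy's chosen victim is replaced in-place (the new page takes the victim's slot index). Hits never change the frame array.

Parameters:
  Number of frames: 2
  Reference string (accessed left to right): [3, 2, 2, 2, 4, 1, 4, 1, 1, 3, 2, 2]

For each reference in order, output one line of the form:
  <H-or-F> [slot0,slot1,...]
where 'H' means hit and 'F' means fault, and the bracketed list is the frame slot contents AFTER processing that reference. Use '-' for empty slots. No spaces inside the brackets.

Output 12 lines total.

F [3,-]
F [3,2]
H [3,2]
H [3,2]
F [3,4]
F [1,4]
H [1,4]
H [1,4]
H [1,4]
F [3,4]
F [2,4]
H [2,4]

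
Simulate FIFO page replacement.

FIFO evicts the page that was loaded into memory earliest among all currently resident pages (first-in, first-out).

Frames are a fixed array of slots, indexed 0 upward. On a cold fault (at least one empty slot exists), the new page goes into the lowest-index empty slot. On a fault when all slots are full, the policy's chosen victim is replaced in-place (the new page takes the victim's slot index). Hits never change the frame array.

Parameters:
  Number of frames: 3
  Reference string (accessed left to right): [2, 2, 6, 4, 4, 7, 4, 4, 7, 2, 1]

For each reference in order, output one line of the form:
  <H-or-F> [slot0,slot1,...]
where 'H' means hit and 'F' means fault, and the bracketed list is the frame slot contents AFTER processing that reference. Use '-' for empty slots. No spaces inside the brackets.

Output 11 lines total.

F [2,-,-]
H [2,-,-]
F [2,6,-]
F [2,6,4]
H [2,6,4]
F [7,6,4]
H [7,6,4]
H [7,6,4]
H [7,6,4]
F [7,2,4]
F [7,2,1]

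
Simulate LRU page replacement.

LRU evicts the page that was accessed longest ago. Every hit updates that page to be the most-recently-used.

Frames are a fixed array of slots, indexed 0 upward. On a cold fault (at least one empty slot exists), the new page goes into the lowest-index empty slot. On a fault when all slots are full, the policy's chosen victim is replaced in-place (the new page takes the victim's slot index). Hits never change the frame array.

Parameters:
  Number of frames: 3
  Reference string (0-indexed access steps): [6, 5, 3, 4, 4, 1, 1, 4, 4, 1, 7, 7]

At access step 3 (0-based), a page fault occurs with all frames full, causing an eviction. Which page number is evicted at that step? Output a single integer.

Answer: 6

Derivation:
Step 0: ref 6 -> FAULT, frames=[6,-,-]
Step 1: ref 5 -> FAULT, frames=[6,5,-]
Step 2: ref 3 -> FAULT, frames=[6,5,3]
Step 3: ref 4 -> FAULT, evict 6, frames=[4,5,3]
At step 3: evicted page 6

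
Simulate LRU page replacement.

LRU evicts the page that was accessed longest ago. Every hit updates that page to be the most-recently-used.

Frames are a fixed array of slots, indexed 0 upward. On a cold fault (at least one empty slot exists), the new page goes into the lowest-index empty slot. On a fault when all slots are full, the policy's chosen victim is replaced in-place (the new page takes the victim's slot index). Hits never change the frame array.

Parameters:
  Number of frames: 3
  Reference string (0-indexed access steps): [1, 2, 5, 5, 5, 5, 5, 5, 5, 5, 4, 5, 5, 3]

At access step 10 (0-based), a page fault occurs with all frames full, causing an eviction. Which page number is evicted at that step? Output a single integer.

Step 0: ref 1 -> FAULT, frames=[1,-,-]
Step 1: ref 2 -> FAULT, frames=[1,2,-]
Step 2: ref 5 -> FAULT, frames=[1,2,5]
Step 3: ref 5 -> HIT, frames=[1,2,5]
Step 4: ref 5 -> HIT, frames=[1,2,5]
Step 5: ref 5 -> HIT, frames=[1,2,5]
Step 6: ref 5 -> HIT, frames=[1,2,5]
Step 7: ref 5 -> HIT, frames=[1,2,5]
Step 8: ref 5 -> HIT, frames=[1,2,5]
Step 9: ref 5 -> HIT, frames=[1,2,5]
Step 10: ref 4 -> FAULT, evict 1, frames=[4,2,5]
At step 10: evicted page 1

Answer: 1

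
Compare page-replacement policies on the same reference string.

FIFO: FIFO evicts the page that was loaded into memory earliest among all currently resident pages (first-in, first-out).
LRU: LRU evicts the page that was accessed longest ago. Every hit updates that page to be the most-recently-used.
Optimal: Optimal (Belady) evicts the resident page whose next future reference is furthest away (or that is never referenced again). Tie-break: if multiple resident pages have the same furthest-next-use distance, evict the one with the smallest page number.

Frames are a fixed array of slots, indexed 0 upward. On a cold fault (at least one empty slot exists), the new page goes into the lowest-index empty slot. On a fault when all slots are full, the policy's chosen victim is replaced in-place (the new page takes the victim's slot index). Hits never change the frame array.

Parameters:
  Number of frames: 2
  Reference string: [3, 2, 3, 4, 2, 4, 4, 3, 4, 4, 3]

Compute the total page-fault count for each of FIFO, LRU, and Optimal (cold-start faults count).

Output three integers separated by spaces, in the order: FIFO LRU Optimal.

--- FIFO ---
  step 0: ref 3 -> FAULT, frames=[3,-] (faults so far: 1)
  step 1: ref 2 -> FAULT, frames=[3,2] (faults so far: 2)
  step 2: ref 3 -> HIT, frames=[3,2] (faults so far: 2)
  step 3: ref 4 -> FAULT, evict 3, frames=[4,2] (faults so far: 3)
  step 4: ref 2 -> HIT, frames=[4,2] (faults so far: 3)
  step 5: ref 4 -> HIT, frames=[4,2] (faults so far: 3)
  step 6: ref 4 -> HIT, frames=[4,2] (faults so far: 3)
  step 7: ref 3 -> FAULT, evict 2, frames=[4,3] (faults so far: 4)
  step 8: ref 4 -> HIT, frames=[4,3] (faults so far: 4)
  step 9: ref 4 -> HIT, frames=[4,3] (faults so far: 4)
  step 10: ref 3 -> HIT, frames=[4,3] (faults so far: 4)
  FIFO total faults: 4
--- LRU ---
  step 0: ref 3 -> FAULT, frames=[3,-] (faults so far: 1)
  step 1: ref 2 -> FAULT, frames=[3,2] (faults so far: 2)
  step 2: ref 3 -> HIT, frames=[3,2] (faults so far: 2)
  step 3: ref 4 -> FAULT, evict 2, frames=[3,4] (faults so far: 3)
  step 4: ref 2 -> FAULT, evict 3, frames=[2,4] (faults so far: 4)
  step 5: ref 4 -> HIT, frames=[2,4] (faults so far: 4)
  step 6: ref 4 -> HIT, frames=[2,4] (faults so far: 4)
  step 7: ref 3 -> FAULT, evict 2, frames=[3,4] (faults so far: 5)
  step 8: ref 4 -> HIT, frames=[3,4] (faults so far: 5)
  step 9: ref 4 -> HIT, frames=[3,4] (faults so far: 5)
  step 10: ref 3 -> HIT, frames=[3,4] (faults so far: 5)
  LRU total faults: 5
--- Optimal ---
  step 0: ref 3 -> FAULT, frames=[3,-] (faults so far: 1)
  step 1: ref 2 -> FAULT, frames=[3,2] (faults so far: 2)
  step 2: ref 3 -> HIT, frames=[3,2] (faults so far: 2)
  step 3: ref 4 -> FAULT, evict 3, frames=[4,2] (faults so far: 3)
  step 4: ref 2 -> HIT, frames=[4,2] (faults so far: 3)
  step 5: ref 4 -> HIT, frames=[4,2] (faults so far: 3)
  step 6: ref 4 -> HIT, frames=[4,2] (faults so far: 3)
  step 7: ref 3 -> FAULT, evict 2, frames=[4,3] (faults so far: 4)
  step 8: ref 4 -> HIT, frames=[4,3] (faults so far: 4)
  step 9: ref 4 -> HIT, frames=[4,3] (faults so far: 4)
  step 10: ref 3 -> HIT, frames=[4,3] (faults so far: 4)
  Optimal total faults: 4

Answer: 4 5 4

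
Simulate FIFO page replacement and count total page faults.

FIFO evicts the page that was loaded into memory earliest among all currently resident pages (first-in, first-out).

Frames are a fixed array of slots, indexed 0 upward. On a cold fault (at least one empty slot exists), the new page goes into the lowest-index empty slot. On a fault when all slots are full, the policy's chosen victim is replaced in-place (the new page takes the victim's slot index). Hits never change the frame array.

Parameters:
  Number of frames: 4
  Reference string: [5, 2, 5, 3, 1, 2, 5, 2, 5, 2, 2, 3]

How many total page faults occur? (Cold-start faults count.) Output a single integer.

Answer: 4

Derivation:
Step 0: ref 5 → FAULT, frames=[5,-,-,-]
Step 1: ref 2 → FAULT, frames=[5,2,-,-]
Step 2: ref 5 → HIT, frames=[5,2,-,-]
Step 3: ref 3 → FAULT, frames=[5,2,3,-]
Step 4: ref 1 → FAULT, frames=[5,2,3,1]
Step 5: ref 2 → HIT, frames=[5,2,3,1]
Step 6: ref 5 → HIT, frames=[5,2,3,1]
Step 7: ref 2 → HIT, frames=[5,2,3,1]
Step 8: ref 5 → HIT, frames=[5,2,3,1]
Step 9: ref 2 → HIT, frames=[5,2,3,1]
Step 10: ref 2 → HIT, frames=[5,2,3,1]
Step 11: ref 3 → HIT, frames=[5,2,3,1]
Total faults: 4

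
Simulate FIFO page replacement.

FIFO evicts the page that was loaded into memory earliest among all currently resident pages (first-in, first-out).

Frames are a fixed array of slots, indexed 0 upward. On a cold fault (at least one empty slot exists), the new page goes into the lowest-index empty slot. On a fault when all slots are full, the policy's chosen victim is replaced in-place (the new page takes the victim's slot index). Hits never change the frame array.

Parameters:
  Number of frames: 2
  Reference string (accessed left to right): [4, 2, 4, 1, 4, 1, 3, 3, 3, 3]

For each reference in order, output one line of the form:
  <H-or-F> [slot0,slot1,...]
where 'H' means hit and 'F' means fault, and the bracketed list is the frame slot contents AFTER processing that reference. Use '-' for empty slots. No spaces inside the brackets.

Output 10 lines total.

F [4,-]
F [4,2]
H [4,2]
F [1,2]
F [1,4]
H [1,4]
F [3,4]
H [3,4]
H [3,4]
H [3,4]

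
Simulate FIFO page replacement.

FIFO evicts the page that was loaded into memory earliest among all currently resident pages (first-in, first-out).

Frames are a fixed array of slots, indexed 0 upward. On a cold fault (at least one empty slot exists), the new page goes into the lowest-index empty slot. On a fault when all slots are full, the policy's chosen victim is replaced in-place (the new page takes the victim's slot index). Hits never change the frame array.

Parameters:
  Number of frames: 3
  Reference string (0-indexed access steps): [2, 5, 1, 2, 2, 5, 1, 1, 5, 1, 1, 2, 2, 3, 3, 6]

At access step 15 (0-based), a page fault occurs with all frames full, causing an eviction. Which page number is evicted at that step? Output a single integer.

Answer: 5

Derivation:
Step 0: ref 2 -> FAULT, frames=[2,-,-]
Step 1: ref 5 -> FAULT, frames=[2,5,-]
Step 2: ref 1 -> FAULT, frames=[2,5,1]
Step 3: ref 2 -> HIT, frames=[2,5,1]
Step 4: ref 2 -> HIT, frames=[2,5,1]
Step 5: ref 5 -> HIT, frames=[2,5,1]
Step 6: ref 1 -> HIT, frames=[2,5,1]
Step 7: ref 1 -> HIT, frames=[2,5,1]
Step 8: ref 5 -> HIT, frames=[2,5,1]
Step 9: ref 1 -> HIT, frames=[2,5,1]
Step 10: ref 1 -> HIT, frames=[2,5,1]
Step 11: ref 2 -> HIT, frames=[2,5,1]
Step 12: ref 2 -> HIT, frames=[2,5,1]
Step 13: ref 3 -> FAULT, evict 2, frames=[3,5,1]
Step 14: ref 3 -> HIT, frames=[3,5,1]
Step 15: ref 6 -> FAULT, evict 5, frames=[3,6,1]
At step 15: evicted page 5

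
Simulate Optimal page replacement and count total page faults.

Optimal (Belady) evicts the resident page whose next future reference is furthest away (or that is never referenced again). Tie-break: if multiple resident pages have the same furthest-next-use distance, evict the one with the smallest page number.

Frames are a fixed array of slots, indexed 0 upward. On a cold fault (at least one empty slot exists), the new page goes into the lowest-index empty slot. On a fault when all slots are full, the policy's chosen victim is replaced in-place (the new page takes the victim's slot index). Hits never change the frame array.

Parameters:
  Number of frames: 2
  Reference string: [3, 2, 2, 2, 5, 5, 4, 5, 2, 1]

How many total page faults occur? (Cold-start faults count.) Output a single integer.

Step 0: ref 3 → FAULT, frames=[3,-]
Step 1: ref 2 → FAULT, frames=[3,2]
Step 2: ref 2 → HIT, frames=[3,2]
Step 3: ref 2 → HIT, frames=[3,2]
Step 4: ref 5 → FAULT (evict 3), frames=[5,2]
Step 5: ref 5 → HIT, frames=[5,2]
Step 6: ref 4 → FAULT (evict 2), frames=[5,4]
Step 7: ref 5 → HIT, frames=[5,4]
Step 8: ref 2 → FAULT (evict 4), frames=[5,2]
Step 9: ref 1 → FAULT (evict 2), frames=[5,1]
Total faults: 6

Answer: 6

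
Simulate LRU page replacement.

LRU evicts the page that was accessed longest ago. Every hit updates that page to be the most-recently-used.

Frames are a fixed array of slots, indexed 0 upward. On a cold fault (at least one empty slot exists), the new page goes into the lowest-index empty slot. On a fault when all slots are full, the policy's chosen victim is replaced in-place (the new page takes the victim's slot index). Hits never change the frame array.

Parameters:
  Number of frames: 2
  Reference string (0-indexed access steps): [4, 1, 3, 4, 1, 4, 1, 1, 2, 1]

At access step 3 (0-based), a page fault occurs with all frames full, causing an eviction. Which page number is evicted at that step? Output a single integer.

Step 0: ref 4 -> FAULT, frames=[4,-]
Step 1: ref 1 -> FAULT, frames=[4,1]
Step 2: ref 3 -> FAULT, evict 4, frames=[3,1]
Step 3: ref 4 -> FAULT, evict 1, frames=[3,4]
At step 3: evicted page 1

Answer: 1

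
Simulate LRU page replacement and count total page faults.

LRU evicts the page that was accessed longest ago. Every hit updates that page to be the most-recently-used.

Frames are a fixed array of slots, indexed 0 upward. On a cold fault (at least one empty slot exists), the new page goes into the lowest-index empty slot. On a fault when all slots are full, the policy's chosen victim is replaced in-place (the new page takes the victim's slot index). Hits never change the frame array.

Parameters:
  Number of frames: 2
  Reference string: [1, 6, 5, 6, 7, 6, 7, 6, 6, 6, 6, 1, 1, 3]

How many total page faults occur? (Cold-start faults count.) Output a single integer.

Answer: 6

Derivation:
Step 0: ref 1 → FAULT, frames=[1,-]
Step 1: ref 6 → FAULT, frames=[1,6]
Step 2: ref 5 → FAULT (evict 1), frames=[5,6]
Step 3: ref 6 → HIT, frames=[5,6]
Step 4: ref 7 → FAULT (evict 5), frames=[7,6]
Step 5: ref 6 → HIT, frames=[7,6]
Step 6: ref 7 → HIT, frames=[7,6]
Step 7: ref 6 → HIT, frames=[7,6]
Step 8: ref 6 → HIT, frames=[7,6]
Step 9: ref 6 → HIT, frames=[7,6]
Step 10: ref 6 → HIT, frames=[7,6]
Step 11: ref 1 → FAULT (evict 7), frames=[1,6]
Step 12: ref 1 → HIT, frames=[1,6]
Step 13: ref 3 → FAULT (evict 6), frames=[1,3]
Total faults: 6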